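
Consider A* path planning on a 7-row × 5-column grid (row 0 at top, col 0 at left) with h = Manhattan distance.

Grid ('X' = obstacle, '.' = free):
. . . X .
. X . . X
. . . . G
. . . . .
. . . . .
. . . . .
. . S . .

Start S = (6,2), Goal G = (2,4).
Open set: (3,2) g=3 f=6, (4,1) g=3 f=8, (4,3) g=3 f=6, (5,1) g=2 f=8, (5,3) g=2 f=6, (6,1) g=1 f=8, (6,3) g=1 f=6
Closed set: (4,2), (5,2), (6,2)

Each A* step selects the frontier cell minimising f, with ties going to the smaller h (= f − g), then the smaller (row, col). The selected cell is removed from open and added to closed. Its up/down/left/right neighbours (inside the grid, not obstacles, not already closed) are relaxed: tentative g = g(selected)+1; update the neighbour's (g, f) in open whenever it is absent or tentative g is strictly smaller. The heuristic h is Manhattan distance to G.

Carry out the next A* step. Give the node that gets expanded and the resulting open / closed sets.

step 1: expand (3,2) (f=6, h=3) → closed; open now [(2,2) g=4 f=6, (3,1) g=4 f=8, (3,3) g=4 f=6, (4,1) g=3 f=8, (4,3) g=3 f=6, (5,1) g=2 f=8, (5,3) g=2 f=6, (6,1) g=1 f=8, (6,3) g=1 f=6]

expanded=(3,2); open=[(2,2) g=4 f=6, (3,1) g=4 f=8, (3,3) g=4 f=6, (4,1) g=3 f=8, (4,3) g=3 f=6, (5,1) g=2 f=8, (5,3) g=2 f=6, (6,1) g=1 f=8, (6,3) g=1 f=6]; closed=[(3,2), (4,2), (5,2), (6,2)]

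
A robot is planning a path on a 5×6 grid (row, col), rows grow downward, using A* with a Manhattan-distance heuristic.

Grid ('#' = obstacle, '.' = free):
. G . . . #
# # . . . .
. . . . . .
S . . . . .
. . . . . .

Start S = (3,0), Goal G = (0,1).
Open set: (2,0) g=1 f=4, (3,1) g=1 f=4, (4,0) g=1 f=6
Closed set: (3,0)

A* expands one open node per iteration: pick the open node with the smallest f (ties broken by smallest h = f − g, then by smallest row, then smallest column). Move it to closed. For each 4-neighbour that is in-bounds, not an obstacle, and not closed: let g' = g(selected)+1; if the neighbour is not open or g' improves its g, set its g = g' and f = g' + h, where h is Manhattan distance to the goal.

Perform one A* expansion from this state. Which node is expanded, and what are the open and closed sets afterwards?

expanded=(2,0); open=[(2,1) g=2 f=4, (3,1) g=1 f=4, (4,0) g=1 f=6]; closed=[(2,0), (3,0)]

step 1: expand (2,0) (f=4, h=3) → closed; open now [(2,1) g=2 f=4, (3,1) g=1 f=4, (4,0) g=1 f=6]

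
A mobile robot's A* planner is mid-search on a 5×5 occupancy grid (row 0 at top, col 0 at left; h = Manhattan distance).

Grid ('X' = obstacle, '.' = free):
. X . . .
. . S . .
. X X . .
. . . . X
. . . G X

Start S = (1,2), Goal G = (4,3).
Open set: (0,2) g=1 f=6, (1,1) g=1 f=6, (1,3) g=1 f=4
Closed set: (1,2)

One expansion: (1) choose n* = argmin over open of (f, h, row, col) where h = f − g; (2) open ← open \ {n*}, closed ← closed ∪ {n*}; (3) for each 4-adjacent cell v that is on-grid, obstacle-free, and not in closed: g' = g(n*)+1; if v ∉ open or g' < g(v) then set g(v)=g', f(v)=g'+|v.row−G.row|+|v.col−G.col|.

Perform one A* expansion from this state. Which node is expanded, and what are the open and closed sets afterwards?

step 1: expand (1,3) (f=4, h=3) → closed; open now [(0,2) g=1 f=6, (0,3) g=2 f=6, (1,1) g=1 f=6, (1,4) g=2 f=6, (2,3) g=2 f=4]

expanded=(1,3); open=[(0,2) g=1 f=6, (0,3) g=2 f=6, (1,1) g=1 f=6, (1,4) g=2 f=6, (2,3) g=2 f=4]; closed=[(1,2), (1,3)]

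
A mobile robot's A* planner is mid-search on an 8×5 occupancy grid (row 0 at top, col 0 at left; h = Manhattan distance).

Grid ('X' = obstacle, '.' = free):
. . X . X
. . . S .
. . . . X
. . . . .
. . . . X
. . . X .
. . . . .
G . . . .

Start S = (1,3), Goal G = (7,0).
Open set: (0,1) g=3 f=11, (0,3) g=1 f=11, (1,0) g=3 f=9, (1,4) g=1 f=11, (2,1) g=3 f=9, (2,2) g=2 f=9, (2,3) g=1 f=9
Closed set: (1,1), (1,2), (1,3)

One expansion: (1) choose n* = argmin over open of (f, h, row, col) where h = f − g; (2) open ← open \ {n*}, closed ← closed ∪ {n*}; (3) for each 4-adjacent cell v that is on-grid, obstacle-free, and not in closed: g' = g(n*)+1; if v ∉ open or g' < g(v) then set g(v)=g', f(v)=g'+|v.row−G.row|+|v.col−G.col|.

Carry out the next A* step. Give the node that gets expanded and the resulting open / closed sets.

expanded=(1,0); open=[(0,0) g=4 f=11, (0,1) g=3 f=11, (0,3) g=1 f=11, (1,4) g=1 f=11, (2,0) g=4 f=9, (2,1) g=3 f=9, (2,2) g=2 f=9, (2,3) g=1 f=9]; closed=[(1,0), (1,1), (1,2), (1,3)]

step 1: expand (1,0) (f=9, h=6) → closed; open now [(0,0) g=4 f=11, (0,1) g=3 f=11, (0,3) g=1 f=11, (1,4) g=1 f=11, (2,0) g=4 f=9, (2,1) g=3 f=9, (2,2) g=2 f=9, (2,3) g=1 f=9]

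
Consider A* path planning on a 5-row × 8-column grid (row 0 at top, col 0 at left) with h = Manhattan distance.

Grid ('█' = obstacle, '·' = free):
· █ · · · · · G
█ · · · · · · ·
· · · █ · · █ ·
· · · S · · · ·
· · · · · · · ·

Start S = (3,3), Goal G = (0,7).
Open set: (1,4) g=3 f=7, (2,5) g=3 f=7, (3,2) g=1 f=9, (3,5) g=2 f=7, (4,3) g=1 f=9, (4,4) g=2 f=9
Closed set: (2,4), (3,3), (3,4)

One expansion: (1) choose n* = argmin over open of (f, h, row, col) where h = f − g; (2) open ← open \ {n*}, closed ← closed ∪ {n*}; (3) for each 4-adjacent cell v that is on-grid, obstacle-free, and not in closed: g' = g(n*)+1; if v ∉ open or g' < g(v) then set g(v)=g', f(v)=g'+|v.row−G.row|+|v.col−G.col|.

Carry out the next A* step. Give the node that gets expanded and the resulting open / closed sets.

expanded=(1,4); open=[(0,4) g=4 f=7, (1,3) g=4 f=9, (1,5) g=4 f=7, (2,5) g=3 f=7, (3,2) g=1 f=9, (3,5) g=2 f=7, (4,3) g=1 f=9, (4,4) g=2 f=9]; closed=[(1,4), (2,4), (3,3), (3,4)]

step 1: expand (1,4) (f=7, h=4) → closed; open now [(0,4) g=4 f=7, (1,3) g=4 f=9, (1,5) g=4 f=7, (2,5) g=3 f=7, (3,2) g=1 f=9, (3,5) g=2 f=7, (4,3) g=1 f=9, (4,4) g=2 f=9]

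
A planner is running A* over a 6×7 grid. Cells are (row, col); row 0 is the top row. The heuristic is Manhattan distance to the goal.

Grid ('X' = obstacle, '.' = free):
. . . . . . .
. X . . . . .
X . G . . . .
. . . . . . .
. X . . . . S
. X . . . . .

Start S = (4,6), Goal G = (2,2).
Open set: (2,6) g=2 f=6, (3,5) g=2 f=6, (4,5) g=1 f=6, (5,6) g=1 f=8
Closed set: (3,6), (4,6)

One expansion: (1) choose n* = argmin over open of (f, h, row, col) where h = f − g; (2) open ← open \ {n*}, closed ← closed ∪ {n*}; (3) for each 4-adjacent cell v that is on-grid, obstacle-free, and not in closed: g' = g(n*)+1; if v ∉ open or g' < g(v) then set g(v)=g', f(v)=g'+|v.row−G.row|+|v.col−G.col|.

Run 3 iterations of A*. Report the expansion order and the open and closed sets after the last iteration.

order=[(2,6) → (2,5) → (2,4)]; open=[(1,4) g=5 f=8, (1,5) g=4 f=8, (1,6) g=3 f=8, (2,3) g=5 f=6, (3,4) g=5 f=8, (3,5) g=2 f=6, (4,5) g=1 f=6, (5,6) g=1 f=8]; closed=[(2,4), (2,5), (2,6), (3,6), (4,6)]

step 1: expand (2,6) (f=6, h=4) → closed; open now [(1,6) g=3 f=8, (2,5) g=3 f=6, (3,5) g=2 f=6, (4,5) g=1 f=6, (5,6) g=1 f=8]
step 2: expand (2,5) (f=6, h=3) → closed; open now [(1,5) g=4 f=8, (1,6) g=3 f=8, (2,4) g=4 f=6, (3,5) g=2 f=6, (4,5) g=1 f=6, (5,6) g=1 f=8]
step 3: expand (2,4) (f=6, h=2) → closed; open now [(1,4) g=5 f=8, (1,5) g=4 f=8, (1,6) g=3 f=8, (2,3) g=5 f=6, (3,4) g=5 f=8, (3,5) g=2 f=6, (4,5) g=1 f=6, (5,6) g=1 f=8]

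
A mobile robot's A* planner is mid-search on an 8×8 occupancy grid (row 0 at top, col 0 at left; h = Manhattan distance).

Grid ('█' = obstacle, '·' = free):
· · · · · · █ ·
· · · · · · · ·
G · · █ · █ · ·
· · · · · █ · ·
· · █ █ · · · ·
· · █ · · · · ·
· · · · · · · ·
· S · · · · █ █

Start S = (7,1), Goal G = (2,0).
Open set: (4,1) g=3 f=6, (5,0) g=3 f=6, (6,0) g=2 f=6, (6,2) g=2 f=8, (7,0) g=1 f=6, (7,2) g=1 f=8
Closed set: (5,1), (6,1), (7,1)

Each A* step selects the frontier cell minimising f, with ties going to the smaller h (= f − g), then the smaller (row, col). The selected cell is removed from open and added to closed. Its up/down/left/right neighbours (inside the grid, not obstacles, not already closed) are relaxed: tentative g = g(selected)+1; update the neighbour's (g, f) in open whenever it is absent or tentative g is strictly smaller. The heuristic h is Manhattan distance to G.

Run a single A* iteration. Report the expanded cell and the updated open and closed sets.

expanded=(4,1); open=[(3,1) g=4 f=6, (4,0) g=4 f=6, (5,0) g=3 f=6, (6,0) g=2 f=6, (6,2) g=2 f=8, (7,0) g=1 f=6, (7,2) g=1 f=8]; closed=[(4,1), (5,1), (6,1), (7,1)]

step 1: expand (4,1) (f=6, h=3) → closed; open now [(3,1) g=4 f=6, (4,0) g=4 f=6, (5,0) g=3 f=6, (6,0) g=2 f=6, (6,2) g=2 f=8, (7,0) g=1 f=6, (7,2) g=1 f=8]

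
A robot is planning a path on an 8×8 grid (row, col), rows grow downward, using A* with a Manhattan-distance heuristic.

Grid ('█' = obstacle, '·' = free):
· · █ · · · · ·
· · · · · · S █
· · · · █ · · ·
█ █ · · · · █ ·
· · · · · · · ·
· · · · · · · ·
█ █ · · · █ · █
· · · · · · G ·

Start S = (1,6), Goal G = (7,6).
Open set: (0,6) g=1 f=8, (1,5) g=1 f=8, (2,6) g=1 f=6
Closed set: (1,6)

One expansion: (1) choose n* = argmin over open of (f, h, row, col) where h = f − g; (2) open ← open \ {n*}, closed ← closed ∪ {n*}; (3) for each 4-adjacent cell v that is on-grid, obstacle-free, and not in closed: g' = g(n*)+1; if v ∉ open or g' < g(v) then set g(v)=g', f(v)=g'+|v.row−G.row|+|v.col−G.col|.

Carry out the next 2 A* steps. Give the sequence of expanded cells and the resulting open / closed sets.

step 1: expand (2,6) (f=6, h=5) → closed; open now [(0,6) g=1 f=8, (1,5) g=1 f=8, (2,5) g=2 f=8, (2,7) g=2 f=8]
step 2: expand (2,5) (f=8, h=6) → closed; open now [(0,6) g=1 f=8, (1,5) g=1 f=8, (2,7) g=2 f=8, (3,5) g=3 f=8]

order=[(2,6) → (2,5)]; open=[(0,6) g=1 f=8, (1,5) g=1 f=8, (2,7) g=2 f=8, (3,5) g=3 f=8]; closed=[(1,6), (2,5), (2,6)]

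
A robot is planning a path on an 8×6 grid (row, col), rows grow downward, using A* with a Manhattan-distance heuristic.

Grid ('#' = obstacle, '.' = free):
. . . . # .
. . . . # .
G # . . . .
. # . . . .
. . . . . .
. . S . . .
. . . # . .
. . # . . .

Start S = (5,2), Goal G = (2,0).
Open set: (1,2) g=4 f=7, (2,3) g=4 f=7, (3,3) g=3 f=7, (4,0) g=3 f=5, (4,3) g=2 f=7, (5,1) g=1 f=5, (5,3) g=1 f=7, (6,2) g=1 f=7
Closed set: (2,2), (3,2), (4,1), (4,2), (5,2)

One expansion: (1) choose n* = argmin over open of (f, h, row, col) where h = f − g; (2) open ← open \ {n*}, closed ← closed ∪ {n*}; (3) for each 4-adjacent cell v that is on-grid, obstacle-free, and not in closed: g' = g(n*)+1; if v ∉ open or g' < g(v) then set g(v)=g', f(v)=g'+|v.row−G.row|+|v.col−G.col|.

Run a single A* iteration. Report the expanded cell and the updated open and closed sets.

step 1: expand (4,0) (f=5, h=2) → closed; open now [(1,2) g=4 f=7, (2,3) g=4 f=7, (3,0) g=4 f=5, (3,3) g=3 f=7, (4,3) g=2 f=7, (5,0) g=4 f=7, (5,1) g=1 f=5, (5,3) g=1 f=7, (6,2) g=1 f=7]

expanded=(4,0); open=[(1,2) g=4 f=7, (2,3) g=4 f=7, (3,0) g=4 f=5, (3,3) g=3 f=7, (4,3) g=2 f=7, (5,0) g=4 f=7, (5,1) g=1 f=5, (5,3) g=1 f=7, (6,2) g=1 f=7]; closed=[(2,2), (3,2), (4,0), (4,1), (4,2), (5,2)]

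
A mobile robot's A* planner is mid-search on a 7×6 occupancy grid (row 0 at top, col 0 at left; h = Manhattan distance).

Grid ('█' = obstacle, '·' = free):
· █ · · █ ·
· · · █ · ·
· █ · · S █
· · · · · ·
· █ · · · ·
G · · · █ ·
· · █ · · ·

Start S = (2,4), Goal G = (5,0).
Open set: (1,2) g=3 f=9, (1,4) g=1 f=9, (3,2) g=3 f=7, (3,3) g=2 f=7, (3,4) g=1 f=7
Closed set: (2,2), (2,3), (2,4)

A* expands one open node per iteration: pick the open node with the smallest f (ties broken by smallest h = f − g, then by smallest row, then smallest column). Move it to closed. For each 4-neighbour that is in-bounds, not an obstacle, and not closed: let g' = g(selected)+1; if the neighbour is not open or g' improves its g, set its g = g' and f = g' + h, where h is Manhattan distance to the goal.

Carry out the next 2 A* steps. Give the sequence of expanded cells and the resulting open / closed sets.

step 1: expand (3,2) (f=7, h=4) → closed; open now [(1,2) g=3 f=9, (1,4) g=1 f=9, (3,1) g=4 f=7, (3,3) g=2 f=7, (3,4) g=1 f=7, (4,2) g=4 f=7]
step 2: expand (3,1) (f=7, h=3) → closed; open now [(1,2) g=3 f=9, (1,4) g=1 f=9, (3,0) g=5 f=7, (3,3) g=2 f=7, (3,4) g=1 f=7, (4,2) g=4 f=7]

order=[(3,2) → (3,1)]; open=[(1,2) g=3 f=9, (1,4) g=1 f=9, (3,0) g=5 f=7, (3,3) g=2 f=7, (3,4) g=1 f=7, (4,2) g=4 f=7]; closed=[(2,2), (2,3), (2,4), (3,1), (3,2)]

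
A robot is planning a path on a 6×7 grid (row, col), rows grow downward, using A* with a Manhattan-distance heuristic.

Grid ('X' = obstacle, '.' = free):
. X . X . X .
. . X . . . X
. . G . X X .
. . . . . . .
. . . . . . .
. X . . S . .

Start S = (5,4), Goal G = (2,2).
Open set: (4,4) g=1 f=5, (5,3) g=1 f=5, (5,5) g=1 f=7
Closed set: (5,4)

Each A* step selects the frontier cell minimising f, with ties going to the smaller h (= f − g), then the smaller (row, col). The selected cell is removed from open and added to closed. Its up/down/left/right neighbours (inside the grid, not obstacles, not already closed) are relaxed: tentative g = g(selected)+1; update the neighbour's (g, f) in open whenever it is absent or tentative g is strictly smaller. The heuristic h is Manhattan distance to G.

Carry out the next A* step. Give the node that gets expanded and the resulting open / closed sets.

step 1: expand (4,4) (f=5, h=4) → closed; open now [(3,4) g=2 f=5, (4,3) g=2 f=5, (4,5) g=2 f=7, (5,3) g=1 f=5, (5,5) g=1 f=7]

expanded=(4,4); open=[(3,4) g=2 f=5, (4,3) g=2 f=5, (4,5) g=2 f=7, (5,3) g=1 f=5, (5,5) g=1 f=7]; closed=[(4,4), (5,4)]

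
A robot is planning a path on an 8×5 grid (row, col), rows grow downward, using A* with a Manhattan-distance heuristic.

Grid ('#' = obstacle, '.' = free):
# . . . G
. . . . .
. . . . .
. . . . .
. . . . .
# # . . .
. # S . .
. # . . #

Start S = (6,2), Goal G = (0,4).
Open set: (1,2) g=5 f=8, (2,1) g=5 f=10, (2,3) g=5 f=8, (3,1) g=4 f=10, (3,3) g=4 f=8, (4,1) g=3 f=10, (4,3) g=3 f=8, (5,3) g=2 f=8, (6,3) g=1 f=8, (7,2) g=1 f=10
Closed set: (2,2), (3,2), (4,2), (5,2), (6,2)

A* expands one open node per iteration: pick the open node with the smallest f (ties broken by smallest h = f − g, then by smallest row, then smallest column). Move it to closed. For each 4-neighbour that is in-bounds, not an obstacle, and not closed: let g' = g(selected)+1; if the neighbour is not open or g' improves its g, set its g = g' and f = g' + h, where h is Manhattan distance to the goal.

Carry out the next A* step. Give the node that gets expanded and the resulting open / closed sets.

step 1: expand (1,2) (f=8, h=3) → closed; open now [(0,2) g=6 f=8, (1,1) g=6 f=10, (1,3) g=6 f=8, (2,1) g=5 f=10, (2,3) g=5 f=8, (3,1) g=4 f=10, (3,3) g=4 f=8, (4,1) g=3 f=10, (4,3) g=3 f=8, (5,3) g=2 f=8, (6,3) g=1 f=8, (7,2) g=1 f=10]

expanded=(1,2); open=[(0,2) g=6 f=8, (1,1) g=6 f=10, (1,3) g=6 f=8, (2,1) g=5 f=10, (2,3) g=5 f=8, (3,1) g=4 f=10, (3,3) g=4 f=8, (4,1) g=3 f=10, (4,3) g=3 f=8, (5,3) g=2 f=8, (6,3) g=1 f=8, (7,2) g=1 f=10]; closed=[(1,2), (2,2), (3,2), (4,2), (5,2), (6,2)]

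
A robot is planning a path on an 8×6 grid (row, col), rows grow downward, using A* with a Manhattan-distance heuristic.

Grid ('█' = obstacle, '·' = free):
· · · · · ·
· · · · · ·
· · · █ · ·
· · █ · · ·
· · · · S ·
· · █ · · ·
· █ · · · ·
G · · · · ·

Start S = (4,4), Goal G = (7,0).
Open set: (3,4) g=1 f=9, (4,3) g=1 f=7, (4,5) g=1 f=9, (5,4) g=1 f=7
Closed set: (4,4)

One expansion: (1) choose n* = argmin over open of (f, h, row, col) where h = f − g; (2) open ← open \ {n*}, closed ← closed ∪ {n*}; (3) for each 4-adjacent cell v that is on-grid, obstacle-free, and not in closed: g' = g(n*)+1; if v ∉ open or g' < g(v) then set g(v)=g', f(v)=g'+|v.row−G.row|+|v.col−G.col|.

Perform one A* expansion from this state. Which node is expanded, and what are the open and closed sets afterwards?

step 1: expand (4,3) (f=7, h=6) → closed; open now [(3,3) g=2 f=9, (3,4) g=1 f=9, (4,2) g=2 f=7, (4,5) g=1 f=9, (5,3) g=2 f=7, (5,4) g=1 f=7]

expanded=(4,3); open=[(3,3) g=2 f=9, (3,4) g=1 f=9, (4,2) g=2 f=7, (4,5) g=1 f=9, (5,3) g=2 f=7, (5,4) g=1 f=7]; closed=[(4,3), (4,4)]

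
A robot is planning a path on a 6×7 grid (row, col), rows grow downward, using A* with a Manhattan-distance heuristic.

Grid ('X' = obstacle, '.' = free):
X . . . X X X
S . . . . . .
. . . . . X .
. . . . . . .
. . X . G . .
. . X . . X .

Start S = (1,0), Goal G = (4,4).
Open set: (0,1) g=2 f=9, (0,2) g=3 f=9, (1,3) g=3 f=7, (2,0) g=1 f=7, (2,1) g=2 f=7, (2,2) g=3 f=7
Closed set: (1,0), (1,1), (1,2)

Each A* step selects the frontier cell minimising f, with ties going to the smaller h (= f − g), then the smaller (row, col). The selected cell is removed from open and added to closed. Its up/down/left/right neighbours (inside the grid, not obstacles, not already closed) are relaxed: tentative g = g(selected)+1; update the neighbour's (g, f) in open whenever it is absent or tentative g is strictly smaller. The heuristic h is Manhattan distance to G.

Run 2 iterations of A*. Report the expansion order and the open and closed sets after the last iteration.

order=[(1,3) → (1,4)]; open=[(0,1) g=2 f=9, (0,2) g=3 f=9, (0,3) g=4 f=9, (1,5) g=5 f=9, (2,0) g=1 f=7, (2,1) g=2 f=7, (2,2) g=3 f=7, (2,3) g=4 f=7, (2,4) g=5 f=7]; closed=[(1,0), (1,1), (1,2), (1,3), (1,4)]

step 1: expand (1,3) (f=7, h=4) → closed; open now [(0,1) g=2 f=9, (0,2) g=3 f=9, (0,3) g=4 f=9, (1,4) g=4 f=7, (2,0) g=1 f=7, (2,1) g=2 f=7, (2,2) g=3 f=7, (2,3) g=4 f=7]
step 2: expand (1,4) (f=7, h=3) → closed; open now [(0,1) g=2 f=9, (0,2) g=3 f=9, (0,3) g=4 f=9, (1,5) g=5 f=9, (2,0) g=1 f=7, (2,1) g=2 f=7, (2,2) g=3 f=7, (2,3) g=4 f=7, (2,4) g=5 f=7]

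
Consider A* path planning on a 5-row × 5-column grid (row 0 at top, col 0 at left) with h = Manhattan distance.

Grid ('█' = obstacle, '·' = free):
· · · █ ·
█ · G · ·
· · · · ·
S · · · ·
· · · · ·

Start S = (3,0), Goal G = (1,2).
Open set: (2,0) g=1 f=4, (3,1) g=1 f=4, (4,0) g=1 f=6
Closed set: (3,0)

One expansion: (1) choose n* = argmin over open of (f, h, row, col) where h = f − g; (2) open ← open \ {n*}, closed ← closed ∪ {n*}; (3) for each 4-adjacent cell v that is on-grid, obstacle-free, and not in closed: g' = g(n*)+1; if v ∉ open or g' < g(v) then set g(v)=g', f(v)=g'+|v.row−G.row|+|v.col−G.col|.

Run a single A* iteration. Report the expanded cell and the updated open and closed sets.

expanded=(2,0); open=[(2,1) g=2 f=4, (3,1) g=1 f=4, (4,0) g=1 f=6]; closed=[(2,0), (3,0)]

step 1: expand (2,0) (f=4, h=3) → closed; open now [(2,1) g=2 f=4, (3,1) g=1 f=4, (4,0) g=1 f=6]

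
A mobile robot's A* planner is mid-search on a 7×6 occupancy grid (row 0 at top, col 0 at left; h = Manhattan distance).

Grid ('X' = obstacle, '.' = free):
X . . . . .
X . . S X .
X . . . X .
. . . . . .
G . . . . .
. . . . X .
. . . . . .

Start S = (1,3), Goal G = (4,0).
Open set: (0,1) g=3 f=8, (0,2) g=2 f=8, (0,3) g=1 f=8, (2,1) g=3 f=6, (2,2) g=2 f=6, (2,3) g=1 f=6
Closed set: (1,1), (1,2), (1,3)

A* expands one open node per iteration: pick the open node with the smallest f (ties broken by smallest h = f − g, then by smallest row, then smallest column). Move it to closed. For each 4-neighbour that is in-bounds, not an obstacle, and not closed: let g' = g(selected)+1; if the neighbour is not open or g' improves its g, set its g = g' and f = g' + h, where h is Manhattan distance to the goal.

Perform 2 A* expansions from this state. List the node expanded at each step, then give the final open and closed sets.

step 1: expand (2,1) (f=6, h=3) → closed; open now [(0,1) g=3 f=8, (0,2) g=2 f=8, (0,3) g=1 f=8, (2,2) g=2 f=6, (2,3) g=1 f=6, (3,1) g=4 f=6]
step 2: expand (3,1) (f=6, h=2) → closed; open now [(0,1) g=3 f=8, (0,2) g=2 f=8, (0,3) g=1 f=8, (2,2) g=2 f=6, (2,3) g=1 f=6, (3,0) g=5 f=6, (3,2) g=5 f=8, (4,1) g=5 f=6]

order=[(2,1) → (3,1)]; open=[(0,1) g=3 f=8, (0,2) g=2 f=8, (0,3) g=1 f=8, (2,2) g=2 f=6, (2,3) g=1 f=6, (3,0) g=5 f=6, (3,2) g=5 f=8, (4,1) g=5 f=6]; closed=[(1,1), (1,2), (1,3), (2,1), (3,1)]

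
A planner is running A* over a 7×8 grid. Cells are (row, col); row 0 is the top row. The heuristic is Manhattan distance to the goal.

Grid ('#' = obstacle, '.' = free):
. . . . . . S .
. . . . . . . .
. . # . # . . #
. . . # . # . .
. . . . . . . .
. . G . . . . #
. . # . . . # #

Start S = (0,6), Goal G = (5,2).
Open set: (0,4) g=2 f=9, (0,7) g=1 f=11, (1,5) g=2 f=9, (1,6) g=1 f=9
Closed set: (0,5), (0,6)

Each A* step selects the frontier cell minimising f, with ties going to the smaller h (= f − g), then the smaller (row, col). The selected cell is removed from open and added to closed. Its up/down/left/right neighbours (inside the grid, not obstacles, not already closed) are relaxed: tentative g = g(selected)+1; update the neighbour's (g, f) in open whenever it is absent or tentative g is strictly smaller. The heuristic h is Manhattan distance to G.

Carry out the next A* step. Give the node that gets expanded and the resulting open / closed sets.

step 1: expand (0,4) (f=9, h=7) → closed; open now [(0,3) g=3 f=9, (0,7) g=1 f=11, (1,4) g=3 f=9, (1,5) g=2 f=9, (1,6) g=1 f=9]

expanded=(0,4); open=[(0,3) g=3 f=9, (0,7) g=1 f=11, (1,4) g=3 f=9, (1,5) g=2 f=9, (1,6) g=1 f=9]; closed=[(0,4), (0,5), (0,6)]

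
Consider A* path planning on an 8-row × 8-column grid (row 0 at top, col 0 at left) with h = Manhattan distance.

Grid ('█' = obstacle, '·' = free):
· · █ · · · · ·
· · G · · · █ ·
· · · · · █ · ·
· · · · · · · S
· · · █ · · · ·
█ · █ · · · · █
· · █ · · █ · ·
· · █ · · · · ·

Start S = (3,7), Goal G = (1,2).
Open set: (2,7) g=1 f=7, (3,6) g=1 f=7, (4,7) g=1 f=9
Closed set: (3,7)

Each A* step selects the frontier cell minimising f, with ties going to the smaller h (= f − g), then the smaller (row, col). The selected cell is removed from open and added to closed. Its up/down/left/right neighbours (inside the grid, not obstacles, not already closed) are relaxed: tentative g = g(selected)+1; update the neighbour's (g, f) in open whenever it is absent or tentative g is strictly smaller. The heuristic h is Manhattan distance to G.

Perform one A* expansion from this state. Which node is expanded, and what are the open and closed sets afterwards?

step 1: expand (2,7) (f=7, h=6) → closed; open now [(1,7) g=2 f=7, (2,6) g=2 f=7, (3,6) g=1 f=7, (4,7) g=1 f=9]

expanded=(2,7); open=[(1,7) g=2 f=7, (2,6) g=2 f=7, (3,6) g=1 f=7, (4,7) g=1 f=9]; closed=[(2,7), (3,7)]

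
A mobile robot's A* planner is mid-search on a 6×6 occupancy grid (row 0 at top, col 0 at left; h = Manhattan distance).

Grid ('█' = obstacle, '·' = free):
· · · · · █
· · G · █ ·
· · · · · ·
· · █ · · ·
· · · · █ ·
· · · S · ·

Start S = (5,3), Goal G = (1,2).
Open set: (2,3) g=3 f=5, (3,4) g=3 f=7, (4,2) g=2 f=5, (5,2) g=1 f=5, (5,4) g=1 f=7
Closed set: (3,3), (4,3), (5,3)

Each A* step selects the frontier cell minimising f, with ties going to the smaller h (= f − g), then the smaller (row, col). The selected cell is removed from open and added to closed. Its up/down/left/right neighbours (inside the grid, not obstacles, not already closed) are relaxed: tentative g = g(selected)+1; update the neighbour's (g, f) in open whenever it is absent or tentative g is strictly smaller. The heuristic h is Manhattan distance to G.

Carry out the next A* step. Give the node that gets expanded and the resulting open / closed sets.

expanded=(2,3); open=[(1,3) g=4 f=5, (2,2) g=4 f=5, (2,4) g=4 f=7, (3,4) g=3 f=7, (4,2) g=2 f=5, (5,2) g=1 f=5, (5,4) g=1 f=7]; closed=[(2,3), (3,3), (4,3), (5,3)]

step 1: expand (2,3) (f=5, h=2) → closed; open now [(1,3) g=4 f=5, (2,2) g=4 f=5, (2,4) g=4 f=7, (3,4) g=3 f=7, (4,2) g=2 f=5, (5,2) g=1 f=5, (5,4) g=1 f=7]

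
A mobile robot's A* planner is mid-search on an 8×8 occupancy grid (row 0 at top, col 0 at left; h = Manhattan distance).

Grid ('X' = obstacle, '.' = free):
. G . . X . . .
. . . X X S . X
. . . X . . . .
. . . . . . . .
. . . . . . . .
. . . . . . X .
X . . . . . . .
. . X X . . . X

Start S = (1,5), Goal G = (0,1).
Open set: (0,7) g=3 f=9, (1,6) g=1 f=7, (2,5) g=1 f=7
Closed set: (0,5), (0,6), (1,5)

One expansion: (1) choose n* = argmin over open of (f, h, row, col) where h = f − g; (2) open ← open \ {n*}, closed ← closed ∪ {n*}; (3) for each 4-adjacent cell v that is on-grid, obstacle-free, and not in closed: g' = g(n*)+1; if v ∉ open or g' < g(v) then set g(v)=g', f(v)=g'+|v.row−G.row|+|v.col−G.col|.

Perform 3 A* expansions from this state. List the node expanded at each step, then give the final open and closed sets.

step 1: expand (1,6) (f=7, h=6) → closed; open now [(0,7) g=3 f=9, (2,5) g=1 f=7, (2,6) g=2 f=9]
step 2: expand (2,5) (f=7, h=6) → closed; open now [(0,7) g=3 f=9, (2,4) g=2 f=7, (2,6) g=2 f=9, (3,5) g=2 f=9]
step 3: expand (2,4) (f=7, h=5) → closed; open now [(0,7) g=3 f=9, (2,6) g=2 f=9, (3,4) g=3 f=9, (3,5) g=2 f=9]

order=[(1,6) → (2,5) → (2,4)]; open=[(0,7) g=3 f=9, (2,6) g=2 f=9, (3,4) g=3 f=9, (3,5) g=2 f=9]; closed=[(0,5), (0,6), (1,5), (1,6), (2,4), (2,5)]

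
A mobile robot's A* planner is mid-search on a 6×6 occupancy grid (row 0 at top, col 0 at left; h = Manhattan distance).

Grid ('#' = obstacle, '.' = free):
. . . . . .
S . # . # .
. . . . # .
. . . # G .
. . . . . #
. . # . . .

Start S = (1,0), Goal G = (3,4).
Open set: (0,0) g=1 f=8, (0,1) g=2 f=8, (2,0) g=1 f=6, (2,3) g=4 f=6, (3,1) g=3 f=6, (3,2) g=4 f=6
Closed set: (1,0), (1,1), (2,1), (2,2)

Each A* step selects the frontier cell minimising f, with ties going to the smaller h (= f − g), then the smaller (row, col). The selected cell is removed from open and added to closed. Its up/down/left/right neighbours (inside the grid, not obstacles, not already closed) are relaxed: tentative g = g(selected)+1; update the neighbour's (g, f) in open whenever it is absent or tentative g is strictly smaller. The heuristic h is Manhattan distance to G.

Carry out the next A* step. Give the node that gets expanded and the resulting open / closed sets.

expanded=(2,3); open=[(0,0) g=1 f=8, (0,1) g=2 f=8, (1,3) g=5 f=8, (2,0) g=1 f=6, (3,1) g=3 f=6, (3,2) g=4 f=6]; closed=[(1,0), (1,1), (2,1), (2,2), (2,3)]

step 1: expand (2,3) (f=6, h=2) → closed; open now [(0,0) g=1 f=8, (0,1) g=2 f=8, (1,3) g=5 f=8, (2,0) g=1 f=6, (3,1) g=3 f=6, (3,2) g=4 f=6]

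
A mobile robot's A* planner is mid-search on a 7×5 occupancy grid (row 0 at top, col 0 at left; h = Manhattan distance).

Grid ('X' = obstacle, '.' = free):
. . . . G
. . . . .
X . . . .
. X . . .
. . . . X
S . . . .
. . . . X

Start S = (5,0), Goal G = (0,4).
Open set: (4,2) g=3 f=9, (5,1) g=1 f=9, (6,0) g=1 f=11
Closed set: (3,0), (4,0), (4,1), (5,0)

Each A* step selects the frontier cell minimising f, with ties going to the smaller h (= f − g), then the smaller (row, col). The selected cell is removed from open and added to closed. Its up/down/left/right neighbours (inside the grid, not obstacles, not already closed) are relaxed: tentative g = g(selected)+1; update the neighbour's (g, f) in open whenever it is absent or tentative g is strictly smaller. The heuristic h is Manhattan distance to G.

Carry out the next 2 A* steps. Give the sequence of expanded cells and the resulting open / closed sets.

step 1: expand (4,2) (f=9, h=6) → closed; open now [(3,2) g=4 f=9, (4,3) g=4 f=9, (5,1) g=1 f=9, (5,2) g=4 f=11, (6,0) g=1 f=11]
step 2: expand (3,2) (f=9, h=5) → closed; open now [(2,2) g=5 f=9, (3,3) g=5 f=9, (4,3) g=4 f=9, (5,1) g=1 f=9, (5,2) g=4 f=11, (6,0) g=1 f=11]

order=[(4,2) → (3,2)]; open=[(2,2) g=5 f=9, (3,3) g=5 f=9, (4,3) g=4 f=9, (5,1) g=1 f=9, (5,2) g=4 f=11, (6,0) g=1 f=11]; closed=[(3,0), (3,2), (4,0), (4,1), (4,2), (5,0)]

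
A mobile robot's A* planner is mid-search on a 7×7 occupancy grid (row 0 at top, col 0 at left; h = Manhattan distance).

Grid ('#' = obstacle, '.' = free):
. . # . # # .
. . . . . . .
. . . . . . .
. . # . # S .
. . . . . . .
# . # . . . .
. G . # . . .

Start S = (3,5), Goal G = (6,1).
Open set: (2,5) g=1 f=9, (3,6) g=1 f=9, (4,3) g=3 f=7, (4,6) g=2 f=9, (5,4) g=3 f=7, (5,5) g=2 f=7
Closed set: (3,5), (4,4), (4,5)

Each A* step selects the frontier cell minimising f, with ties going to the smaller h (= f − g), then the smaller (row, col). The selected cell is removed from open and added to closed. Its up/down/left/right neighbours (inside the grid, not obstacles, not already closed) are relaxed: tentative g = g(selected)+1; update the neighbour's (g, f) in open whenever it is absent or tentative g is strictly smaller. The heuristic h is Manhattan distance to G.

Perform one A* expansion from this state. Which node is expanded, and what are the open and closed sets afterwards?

step 1: expand (4,3) (f=7, h=4) → closed; open now [(2,5) g=1 f=9, (3,3) g=4 f=9, (3,6) g=1 f=9, (4,2) g=4 f=7, (4,6) g=2 f=9, (5,3) g=4 f=7, (5,4) g=3 f=7, (5,5) g=2 f=7]

expanded=(4,3); open=[(2,5) g=1 f=9, (3,3) g=4 f=9, (3,6) g=1 f=9, (4,2) g=4 f=7, (4,6) g=2 f=9, (5,3) g=4 f=7, (5,4) g=3 f=7, (5,5) g=2 f=7]; closed=[(3,5), (4,3), (4,4), (4,5)]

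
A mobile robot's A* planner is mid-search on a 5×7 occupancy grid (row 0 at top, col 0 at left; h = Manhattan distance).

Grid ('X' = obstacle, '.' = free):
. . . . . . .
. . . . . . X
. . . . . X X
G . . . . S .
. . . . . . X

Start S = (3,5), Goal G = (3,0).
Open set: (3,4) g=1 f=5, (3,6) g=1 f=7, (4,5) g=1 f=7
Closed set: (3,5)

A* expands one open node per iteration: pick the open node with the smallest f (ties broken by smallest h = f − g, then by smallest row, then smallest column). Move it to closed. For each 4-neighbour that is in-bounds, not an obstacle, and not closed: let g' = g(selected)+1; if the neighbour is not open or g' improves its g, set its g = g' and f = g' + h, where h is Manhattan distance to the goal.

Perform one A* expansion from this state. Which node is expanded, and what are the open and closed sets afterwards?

step 1: expand (3,4) (f=5, h=4) → closed; open now [(2,4) g=2 f=7, (3,3) g=2 f=5, (3,6) g=1 f=7, (4,4) g=2 f=7, (4,5) g=1 f=7]

expanded=(3,4); open=[(2,4) g=2 f=7, (3,3) g=2 f=5, (3,6) g=1 f=7, (4,4) g=2 f=7, (4,5) g=1 f=7]; closed=[(3,4), (3,5)]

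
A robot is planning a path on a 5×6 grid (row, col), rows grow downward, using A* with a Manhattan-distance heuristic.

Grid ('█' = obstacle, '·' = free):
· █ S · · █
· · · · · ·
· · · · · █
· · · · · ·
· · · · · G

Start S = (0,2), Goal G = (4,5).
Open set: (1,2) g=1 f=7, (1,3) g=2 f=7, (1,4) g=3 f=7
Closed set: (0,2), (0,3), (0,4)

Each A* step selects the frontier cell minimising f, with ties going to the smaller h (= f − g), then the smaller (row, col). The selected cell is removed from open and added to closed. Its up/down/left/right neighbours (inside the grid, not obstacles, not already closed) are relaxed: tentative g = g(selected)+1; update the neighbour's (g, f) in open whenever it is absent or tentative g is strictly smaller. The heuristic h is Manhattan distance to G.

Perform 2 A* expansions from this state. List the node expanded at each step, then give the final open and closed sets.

order=[(1,4) → (1,5)]; open=[(1,2) g=1 f=7, (1,3) g=2 f=7, (2,4) g=4 f=7]; closed=[(0,2), (0,3), (0,4), (1,4), (1,5)]

step 1: expand (1,4) (f=7, h=4) → closed; open now [(1,2) g=1 f=7, (1,3) g=2 f=7, (1,5) g=4 f=7, (2,4) g=4 f=7]
step 2: expand (1,5) (f=7, h=3) → closed; open now [(1,2) g=1 f=7, (1,3) g=2 f=7, (2,4) g=4 f=7]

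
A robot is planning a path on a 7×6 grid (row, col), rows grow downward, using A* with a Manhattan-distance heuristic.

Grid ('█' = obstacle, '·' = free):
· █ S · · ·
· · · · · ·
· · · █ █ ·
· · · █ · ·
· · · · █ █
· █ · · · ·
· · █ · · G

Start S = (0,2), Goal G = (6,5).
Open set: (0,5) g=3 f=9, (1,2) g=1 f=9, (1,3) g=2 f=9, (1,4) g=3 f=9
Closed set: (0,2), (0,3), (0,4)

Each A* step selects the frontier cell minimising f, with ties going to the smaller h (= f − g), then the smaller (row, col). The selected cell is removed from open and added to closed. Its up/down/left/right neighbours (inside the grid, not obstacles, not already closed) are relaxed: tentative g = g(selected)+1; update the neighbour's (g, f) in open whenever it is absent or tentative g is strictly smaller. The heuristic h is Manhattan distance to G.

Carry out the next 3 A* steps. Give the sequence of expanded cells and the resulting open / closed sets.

step 1: expand (0,5) (f=9, h=6) → closed; open now [(1,2) g=1 f=9, (1,3) g=2 f=9, (1,4) g=3 f=9, (1,5) g=4 f=9]
step 2: expand (1,5) (f=9, h=5) → closed; open now [(1,2) g=1 f=9, (1,3) g=2 f=9, (1,4) g=3 f=9, (2,5) g=5 f=9]
step 3: expand (2,5) (f=9, h=4) → closed; open now [(1,2) g=1 f=9, (1,3) g=2 f=9, (1,4) g=3 f=9, (3,5) g=6 f=9]

order=[(0,5) → (1,5) → (2,5)]; open=[(1,2) g=1 f=9, (1,3) g=2 f=9, (1,4) g=3 f=9, (3,5) g=6 f=9]; closed=[(0,2), (0,3), (0,4), (0,5), (1,5), (2,5)]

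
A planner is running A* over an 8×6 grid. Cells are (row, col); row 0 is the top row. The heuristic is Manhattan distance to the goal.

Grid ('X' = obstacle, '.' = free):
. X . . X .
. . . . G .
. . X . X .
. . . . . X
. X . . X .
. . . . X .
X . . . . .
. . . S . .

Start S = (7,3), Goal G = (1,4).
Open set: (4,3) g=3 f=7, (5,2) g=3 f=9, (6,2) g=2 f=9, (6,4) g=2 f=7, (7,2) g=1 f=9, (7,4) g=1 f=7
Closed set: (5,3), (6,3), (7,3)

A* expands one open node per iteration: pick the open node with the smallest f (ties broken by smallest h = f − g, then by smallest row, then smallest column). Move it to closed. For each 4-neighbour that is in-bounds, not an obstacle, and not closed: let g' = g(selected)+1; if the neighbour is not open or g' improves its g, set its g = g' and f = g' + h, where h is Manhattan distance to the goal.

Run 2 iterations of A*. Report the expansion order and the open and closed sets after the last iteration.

order=[(4,3) → (3,3)]; open=[(2,3) g=5 f=7, (3,2) g=5 f=9, (3,4) g=5 f=7, (4,2) g=4 f=9, (5,2) g=3 f=9, (6,2) g=2 f=9, (6,4) g=2 f=7, (7,2) g=1 f=9, (7,4) g=1 f=7]; closed=[(3,3), (4,3), (5,3), (6,3), (7,3)]

step 1: expand (4,3) (f=7, h=4) → closed; open now [(3,3) g=4 f=7, (4,2) g=4 f=9, (5,2) g=3 f=9, (6,2) g=2 f=9, (6,4) g=2 f=7, (7,2) g=1 f=9, (7,4) g=1 f=7]
step 2: expand (3,3) (f=7, h=3) → closed; open now [(2,3) g=5 f=7, (3,2) g=5 f=9, (3,4) g=5 f=7, (4,2) g=4 f=9, (5,2) g=3 f=9, (6,2) g=2 f=9, (6,4) g=2 f=7, (7,2) g=1 f=9, (7,4) g=1 f=7]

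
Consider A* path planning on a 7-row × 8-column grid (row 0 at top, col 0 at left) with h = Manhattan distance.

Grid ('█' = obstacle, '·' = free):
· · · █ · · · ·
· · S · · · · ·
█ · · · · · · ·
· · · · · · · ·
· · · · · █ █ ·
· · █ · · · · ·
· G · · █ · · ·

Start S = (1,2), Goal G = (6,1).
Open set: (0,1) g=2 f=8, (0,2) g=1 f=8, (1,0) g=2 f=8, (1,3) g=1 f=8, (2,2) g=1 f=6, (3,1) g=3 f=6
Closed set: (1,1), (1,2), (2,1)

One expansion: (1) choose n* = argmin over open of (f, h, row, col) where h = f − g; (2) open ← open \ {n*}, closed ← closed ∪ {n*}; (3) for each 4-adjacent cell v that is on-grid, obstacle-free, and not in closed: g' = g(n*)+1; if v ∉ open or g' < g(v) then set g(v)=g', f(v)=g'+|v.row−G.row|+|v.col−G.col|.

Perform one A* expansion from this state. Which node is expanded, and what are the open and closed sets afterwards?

step 1: expand (3,1) (f=6, h=3) → closed; open now [(0,1) g=2 f=8, (0,2) g=1 f=8, (1,0) g=2 f=8, (1,3) g=1 f=8, (2,2) g=1 f=6, (3,0) g=4 f=8, (3,2) g=4 f=8, (4,1) g=4 f=6]

expanded=(3,1); open=[(0,1) g=2 f=8, (0,2) g=1 f=8, (1,0) g=2 f=8, (1,3) g=1 f=8, (2,2) g=1 f=6, (3,0) g=4 f=8, (3,2) g=4 f=8, (4,1) g=4 f=6]; closed=[(1,1), (1,2), (2,1), (3,1)]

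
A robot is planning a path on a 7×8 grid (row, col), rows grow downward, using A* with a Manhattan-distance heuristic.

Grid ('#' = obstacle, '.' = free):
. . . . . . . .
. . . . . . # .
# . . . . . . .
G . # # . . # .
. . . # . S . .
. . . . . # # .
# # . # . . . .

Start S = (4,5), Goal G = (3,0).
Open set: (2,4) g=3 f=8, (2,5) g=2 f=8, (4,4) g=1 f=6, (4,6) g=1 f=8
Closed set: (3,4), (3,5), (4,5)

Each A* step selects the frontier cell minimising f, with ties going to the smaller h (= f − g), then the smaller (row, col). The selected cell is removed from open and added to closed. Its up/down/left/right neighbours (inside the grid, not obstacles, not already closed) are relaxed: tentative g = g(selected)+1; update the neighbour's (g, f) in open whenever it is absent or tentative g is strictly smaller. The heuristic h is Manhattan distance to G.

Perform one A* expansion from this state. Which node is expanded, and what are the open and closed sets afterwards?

expanded=(4,4); open=[(2,4) g=3 f=8, (2,5) g=2 f=8, (4,6) g=1 f=8, (5,4) g=2 f=8]; closed=[(3,4), (3,5), (4,4), (4,5)]

step 1: expand (4,4) (f=6, h=5) → closed; open now [(2,4) g=3 f=8, (2,5) g=2 f=8, (4,6) g=1 f=8, (5,4) g=2 f=8]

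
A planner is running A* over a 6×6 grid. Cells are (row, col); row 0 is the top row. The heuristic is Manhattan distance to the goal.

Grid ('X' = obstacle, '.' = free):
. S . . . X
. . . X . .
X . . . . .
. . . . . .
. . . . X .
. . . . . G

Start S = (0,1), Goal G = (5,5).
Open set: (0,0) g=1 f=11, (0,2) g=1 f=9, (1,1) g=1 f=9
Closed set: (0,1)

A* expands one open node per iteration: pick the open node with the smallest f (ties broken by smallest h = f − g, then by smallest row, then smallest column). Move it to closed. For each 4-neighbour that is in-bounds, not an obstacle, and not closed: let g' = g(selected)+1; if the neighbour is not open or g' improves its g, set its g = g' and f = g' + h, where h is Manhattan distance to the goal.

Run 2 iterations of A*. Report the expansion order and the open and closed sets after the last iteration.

step 1: expand (0,2) (f=9, h=8) → closed; open now [(0,0) g=1 f=11, (0,3) g=2 f=9, (1,1) g=1 f=9, (1,2) g=2 f=9]
step 2: expand (0,3) (f=9, h=7) → closed; open now [(0,0) g=1 f=11, (0,4) g=3 f=9, (1,1) g=1 f=9, (1,2) g=2 f=9]

order=[(0,2) → (0,3)]; open=[(0,0) g=1 f=11, (0,4) g=3 f=9, (1,1) g=1 f=9, (1,2) g=2 f=9]; closed=[(0,1), (0,2), (0,3)]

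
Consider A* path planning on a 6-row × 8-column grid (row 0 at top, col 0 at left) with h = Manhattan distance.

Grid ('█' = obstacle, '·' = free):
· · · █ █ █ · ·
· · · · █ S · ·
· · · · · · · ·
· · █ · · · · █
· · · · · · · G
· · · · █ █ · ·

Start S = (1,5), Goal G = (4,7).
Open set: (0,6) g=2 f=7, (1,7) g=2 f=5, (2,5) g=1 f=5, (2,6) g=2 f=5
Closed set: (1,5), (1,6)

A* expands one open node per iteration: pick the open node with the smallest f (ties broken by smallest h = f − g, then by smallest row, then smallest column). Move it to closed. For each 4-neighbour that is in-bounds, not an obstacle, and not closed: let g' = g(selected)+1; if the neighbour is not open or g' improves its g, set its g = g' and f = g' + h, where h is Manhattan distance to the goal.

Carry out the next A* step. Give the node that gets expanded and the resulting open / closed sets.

expanded=(1,7); open=[(0,6) g=2 f=7, (0,7) g=3 f=7, (2,5) g=1 f=5, (2,6) g=2 f=5, (2,7) g=3 f=5]; closed=[(1,5), (1,6), (1,7)]

step 1: expand (1,7) (f=5, h=3) → closed; open now [(0,6) g=2 f=7, (0,7) g=3 f=7, (2,5) g=1 f=5, (2,6) g=2 f=5, (2,7) g=3 f=5]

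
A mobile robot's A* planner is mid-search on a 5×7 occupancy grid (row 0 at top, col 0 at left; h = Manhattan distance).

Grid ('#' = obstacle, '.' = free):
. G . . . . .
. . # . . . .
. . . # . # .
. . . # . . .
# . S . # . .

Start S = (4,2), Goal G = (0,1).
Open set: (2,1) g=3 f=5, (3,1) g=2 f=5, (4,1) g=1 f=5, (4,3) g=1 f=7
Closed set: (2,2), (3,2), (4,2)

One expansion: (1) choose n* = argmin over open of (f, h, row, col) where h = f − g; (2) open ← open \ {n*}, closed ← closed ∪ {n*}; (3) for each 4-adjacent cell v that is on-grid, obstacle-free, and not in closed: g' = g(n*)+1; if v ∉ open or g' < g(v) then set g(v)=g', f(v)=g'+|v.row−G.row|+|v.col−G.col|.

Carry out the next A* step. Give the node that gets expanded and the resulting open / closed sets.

step 1: expand (2,1) (f=5, h=2) → closed; open now [(1,1) g=4 f=5, (2,0) g=4 f=7, (3,1) g=2 f=5, (4,1) g=1 f=5, (4,3) g=1 f=7]

expanded=(2,1); open=[(1,1) g=4 f=5, (2,0) g=4 f=7, (3,1) g=2 f=5, (4,1) g=1 f=5, (4,3) g=1 f=7]; closed=[(2,1), (2,2), (3,2), (4,2)]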